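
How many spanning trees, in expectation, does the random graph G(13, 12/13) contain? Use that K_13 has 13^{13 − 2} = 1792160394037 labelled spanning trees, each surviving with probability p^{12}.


K_13 has 13^{13 − 2} = 1792160394037 labelled spanning trees.
For each such spanning tree H, let X_H = 1 if all 12 edges of H are present in G. Then P[X_H = 1] = p^{12} = (12/13)^{12} = 8916100448256/23298085122481.
By linearity: E[X] = Σ_H E[X_H] = 1792160394037 · p^{12} = 1792160394037 · 8916100448256/23298085122481 = 8916100448256/13.
Numerically: E[X] ≈ 6.85854e+11.

E[X] = 1792160394037 · (12/13)^{12} = 8916100448256/13 ≈ 6.85854e+11.


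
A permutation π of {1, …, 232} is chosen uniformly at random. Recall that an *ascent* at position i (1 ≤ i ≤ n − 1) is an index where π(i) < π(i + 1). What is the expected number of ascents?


Write X = Σ X_I over i = 1, …, 231, with X_I the indicator of one ascent.
There are 231 indicators.
For each fixed i, the pair (π(i), π(i+1)) is a uniformly random ordered pair of distinct values from {1, …, 232}; by symmetry P[π(i) < π(i+1)] = 1/2.
By linearity: E[X] = 231 · (1/2) = (232 − 1) · (1/2) = 231/2 ≈ 115.50000.

E[X] = 231/2 = 115.50000.


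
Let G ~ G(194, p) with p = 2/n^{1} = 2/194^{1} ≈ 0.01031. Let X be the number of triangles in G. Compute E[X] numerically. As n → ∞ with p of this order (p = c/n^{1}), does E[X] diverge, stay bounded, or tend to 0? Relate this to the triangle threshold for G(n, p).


Number of potential triangles: C(194, 3) = 1198144.
Each occurs with probability p³ ≈ (0.01031)³ ≈ 1.095683e-06.
By linearity: E[X] = C(194, 3)·p³ ≈ 1198144 · 1.095683e-06 ≈ 1.3128.
Here α = 1, so p = 2/n is exactly at the triangle threshold p ~ 1/n. Asymptotically E[X] → c³/6 = 2³/6 = 4/3 ≈ 1.3333, a bounded constant. In this regime the triangle count is asymptotically Poisson(c³/6).

E[X] ≈ 1.3128; in regime p = Θ(1/n^{1}) E[X] stays bounded (at the triangle threshold p ~ 1/n).


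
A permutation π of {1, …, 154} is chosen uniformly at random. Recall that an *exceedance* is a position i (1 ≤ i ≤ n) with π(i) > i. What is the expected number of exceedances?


Write X = Σ_{i=1}^{154} X_i, where X_i = 1_{π(i) > i}.
For each fixed i, π(i) is uniform over {1, …, 154} (marginal of a uniform permutation), so P[π(i) > i] = (n − i)/n. Summing: Σ_{i=1}^{154} (n − i)/n = (0 + 1 + … + 153)/154 = 154(154 − 1)/(2·154) = (154 − 1)/2.
Hence E[X] = Σ_{i=1}^{154} (154 − i)/154 = 153/2 ≈ 76.50000.

E[X] = 153/2 = 76.50000.


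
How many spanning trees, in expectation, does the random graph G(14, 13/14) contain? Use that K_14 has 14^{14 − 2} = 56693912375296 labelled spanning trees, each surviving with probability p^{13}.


K_14 has 14^{14 − 2} = 56693912375296 labelled spanning trees.
For each such spanning tree H, let X_H = 1 if all 13 edges of H are present in G. Then P[X_H = 1] = p^{13} = (13/14)^{13} = 302875106592253/793714773254144.
By linearity: E[X] = Σ_H E[X_H] = 56693912375296 · p^{13} = 56693912375296 · 302875106592253/793714773254144 = 302875106592253/14.
Numerically: E[X] ≈ 2.16339e+13.

E[X] = 56693912375296 · (13/14)^{13} = 302875106592253/14 ≈ 2.16339e+13.


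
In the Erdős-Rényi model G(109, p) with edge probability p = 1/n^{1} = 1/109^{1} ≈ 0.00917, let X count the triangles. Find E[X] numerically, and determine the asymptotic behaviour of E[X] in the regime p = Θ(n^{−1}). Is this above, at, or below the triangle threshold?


Number of potential triangles: C(109, 3) = 209934.
Each occurs with probability p³ ≈ (0.00917)³ ≈ 7.72183e-07.
By linearity: E[X] = C(109, 3)·p³ ≈ 209934 · 7.72183e-07 ≈ 0.162.
Here α = 1, so p = 1/n is exactly at the triangle threshold p ~ 1/n. Asymptotically E[X] → c³/6 = 1³/6 = 1/6 ≈ 0.167, a bounded constant. In this regime the triangle count is asymptotically Poisson(c³/6).

E[X] ≈ 0.162; in regime p = Θ(1/n^{1}) E[X] stays bounded (at the triangle threshold p ~ 1/n).


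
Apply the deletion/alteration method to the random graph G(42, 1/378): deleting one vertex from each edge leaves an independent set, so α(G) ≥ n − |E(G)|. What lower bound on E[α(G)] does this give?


E[|E(G)|] = C(42, 2)·p = 861 · (1/378) = 41/18.
E[α(G)] ≥ n − E[|E(G)|] = 42 − 41/18 = 715/18.
Numerically: ≈ 39.722222.
(This is only a lower bound; the true E[α(G)] may be larger.)

E[α(G)] ≥ 715/18 ≈ 39.722222.


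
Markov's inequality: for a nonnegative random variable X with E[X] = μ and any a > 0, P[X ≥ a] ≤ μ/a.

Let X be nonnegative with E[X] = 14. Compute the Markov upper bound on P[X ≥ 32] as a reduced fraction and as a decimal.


μ = E[X] = 14, a = 32.
Markov: P[X ≥ 32] ≤ μ/a = (14)/32 = 7/16.
Numerically: ≈ 0.437500.
(Since a = 32 > μ = 14.000000, the bound 7/16 is < 1 and informative.)

P[X ≥ 32] ≤ 7/16 ≈ 0.437500.


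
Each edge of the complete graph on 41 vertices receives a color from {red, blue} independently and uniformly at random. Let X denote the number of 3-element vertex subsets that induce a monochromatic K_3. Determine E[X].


Let X = Σ_S X_S over the C(41, 3) = 10660 subsets S of size 3, where X_S = 1 if the K_3 on S is monochromatic.
For a fixed S, the K_3 on S has C(3, 2) = 3 edges. P[all 3 edges red] = (1/2)^3, and likewise for blue, so P[monochromatic] = 2·(1/2)^3 = 2^{1 − 3} = 1/4.
Summing: E[X] = C(41, 3) · 2^{1 − 3} = 10660 · 1/4 = 2665.
Numerically: E[X] ≈ 2665.000000.

E[X] = C(41,3)·2^(1−C(3,2)) = 2665 ≈ 2665.000000.


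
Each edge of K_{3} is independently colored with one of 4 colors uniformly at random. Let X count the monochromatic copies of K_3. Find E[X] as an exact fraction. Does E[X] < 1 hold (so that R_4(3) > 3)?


E[X] = C(3, 3) · 4^{1 − 3} = 1 · 4^{−2} = 1/16.
As a reduced fraction: E[X] = 1/16 ≈ 0.0625000.
Is E[X] < 1? YES.
Since E[X] < 1, there exists a 4-coloring of K_{3} with no monochromatic K_3; hence R_4(3) > 3.

E[X] = 1/16 ≈ 0.0625000; E[X] < 1, so R_4(3) > 3.


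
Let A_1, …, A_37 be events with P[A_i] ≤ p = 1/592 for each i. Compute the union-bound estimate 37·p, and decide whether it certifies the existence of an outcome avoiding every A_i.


Union bound: P[∪_{i=1}^{37} A_i] ≤ Σ_i P[A_i] ≤ 37·p = 37·(1/592) = 1/16.
Numerically: 1/16 ≈ 0.06250.
Is 1/16 < 1? YES.
Since P[∪ A_i] ≤ 1/16 < 1, the complement has P[∩ A_i^c] ≥ 1 − 1/16 = 15/16 > 0, so some outcome avoids every A_i.

37·p = 1/16 ≈ 0.06250; existence CERTIFIED by the union bound.


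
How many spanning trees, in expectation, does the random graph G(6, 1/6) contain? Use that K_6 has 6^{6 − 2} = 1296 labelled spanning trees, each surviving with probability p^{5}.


K_6 has 6^{6 − 2} = 1296 labelled spanning trees.
For each such spanning tree H, let X_H = 1 if all 5 edges of H are present in G. Then P[X_H = 1] = p^{5} = (1/6)^{5} = 1/7776.
By linearity of expectation: E[X] = Σ_H E[X_H] = 1296 · p^{5} = 1296 · 1/7776 = 1/6.
Numerically: E[X] ≈ 0.16667.

E[X] = 1296 · (1/6)^{5} = 1/6 ≈ 0.16667.


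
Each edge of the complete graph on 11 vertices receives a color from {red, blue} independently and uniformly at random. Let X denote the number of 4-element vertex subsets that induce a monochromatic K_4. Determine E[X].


Let X = Σ_S X_S over the C(11, 4) = 330 subsets S of size 4, where X_S = 1 if the K_4 on S is monochromatic.
For a fixed S, the K_4 on S has C(4, 2) = 6 edges. P[all 6 edges red] = (1/2)^6, and likewise for blue, so P[monochromatic] = 2·(1/2)^6 = 2^{1 − 6} = 1/32.
Summing: E[X] = C(11, 4) · 2^{1 − 6} = 330 · 1/32 = 165/16.
Numerically: E[X] ≈ 10.31250.

E[X] = C(11,4)·2^(1−C(4,2)) = 165/16 ≈ 10.31250.


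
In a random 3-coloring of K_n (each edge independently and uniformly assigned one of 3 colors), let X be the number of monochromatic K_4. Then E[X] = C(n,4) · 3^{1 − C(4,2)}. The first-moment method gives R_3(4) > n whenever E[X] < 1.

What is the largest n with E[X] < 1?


We need C(n, 4) · 3^{1 − 6} < 1, i.e. C(n, 4) < 3^{6 − 1} = 243.
Check values of n near the boundary:
  n = 4: C(4, 4) = 1; 1 < 243? YES
  n = 5: C(5, 4) = 5; 5 < 243? YES
  n = 6: C(6, 4) = 15; 15 < 243? YES
  n = 7: C(7, 4) = 35; 35 < 243? YES
  n = 8: C(8, 4) = 70; 70 < 243? YES
  n = 9: C(9, 4) = 126; 126 < 243? YES
  n = 10: C(10, 4) = 210; 210 < 243? YES
  n = 11: C(11, 4) = 330; 330 < 243? NO
  n = 12: C(12, 4) = 495; 495 < 243? NO
  n = 13: C(13, 4) = 715; 715 < 243? NO
The largest n with C(n, 4) < 243 is n = 10 (where E[X] = 70/81 ≈ 0.8642). Hence R_3(4) > 10, i.e. R_3(4) ≥ 11.

Largest n = 10; hence R_3(4) > 10.


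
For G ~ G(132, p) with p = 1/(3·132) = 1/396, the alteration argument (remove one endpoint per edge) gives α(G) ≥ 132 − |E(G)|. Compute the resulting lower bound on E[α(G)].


E[|E(G)|] = C(132, 2)·p = 8646 · (1/396) = 131/6.
E[α(G)] ≥ n − E[|E(G)|] = 132 − 131/6 = 661/6.
Numerically: ≈ 110.166667.
(This is only a lower bound; the true E[α(G)] may be larger.)

E[α(G)] ≥ 661/6 ≈ 110.166667.


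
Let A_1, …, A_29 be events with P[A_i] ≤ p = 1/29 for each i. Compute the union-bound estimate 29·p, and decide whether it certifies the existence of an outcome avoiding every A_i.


Union bound: P[∪_{i=1}^{29} A_i] ≤ Σ_i P[A_i] ≤ 29·p = 29·(1/29) = 1.
Numerically: 1 ≈ 1.0000000.
Is 1 < 1? NO.
Since the bound 1 is ≥ 1, the union bound is uninformative here; it does NOT by itself certify existence.

29·p = 1 ≈ 1.0000000; existence NOT certified by the union bound.


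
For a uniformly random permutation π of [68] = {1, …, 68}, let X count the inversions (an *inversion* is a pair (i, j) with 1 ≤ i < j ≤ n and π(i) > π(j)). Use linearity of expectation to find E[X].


Write X = Σ X_I over the C(68, 2) = 2278 pairs i < j, with X_I the indicator of one inversion.
There are 2278 indicators.
For each fixed pair i < j, the values π(i) and π(j) are two distinct elements of {1, …, 68} in uniformly random order; by symmetry P[π(i) > π(j)] = 1/2.
By linearity: E[X] = 2278 · (1/2) = C(68, 2) · (1/2) = 2278/2 = 1139 ≈ 1139.00000.

E[X] = 1139 = 1139.00000.


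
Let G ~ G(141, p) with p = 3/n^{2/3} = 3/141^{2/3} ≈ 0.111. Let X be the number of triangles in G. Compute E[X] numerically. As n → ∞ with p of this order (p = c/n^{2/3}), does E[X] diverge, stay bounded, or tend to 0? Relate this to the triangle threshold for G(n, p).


Number of potential triangles: C(141, 3) = 457310.
Each occurs with probability p³ ≈ (0.111)³ ≈ 1.35808e-03.
By linearity: E[X] = C(141, 3)·p³ ≈ 457310 · 1.35808e-03 ≈ 621.064.
Since α = 2/3 < 1, p = c/n^{2/3} ≫ 1/n is above the triangle threshold p ~ 1/n. Asymptotically E[X] ~ (c³/6)·n^{3(1−α)} = (3³/6)·n^{1} → ∞; triangles are abundant w.h.p.

E[X] ≈ 621.064; in regime p = Θ(1/n^{2/3}) E[X] diverges (above the triangle threshold p ~ 1/n).


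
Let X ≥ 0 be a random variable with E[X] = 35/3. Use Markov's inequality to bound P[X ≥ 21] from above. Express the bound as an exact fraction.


μ = E[X] = 35/3, a = 21.
Markov: P[X ≥ 21] ≤ μ/a = (35/3)/21 = 5/9.
Numerically: ≈ 0.55556.
(Since a = 21 > μ = 11.66667, the bound 5/9 is < 1 and informative.)

P[X ≥ 21] ≤ 5/9 ≈ 0.55556.


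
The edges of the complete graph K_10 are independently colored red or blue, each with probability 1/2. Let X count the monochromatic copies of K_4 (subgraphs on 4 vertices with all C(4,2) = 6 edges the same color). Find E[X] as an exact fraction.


Let X = Σ_S X_S over the C(10, 4) = 210 subsets S of size 4, where X_S = 1 if the K_4 on S is monochromatic.
For a fixed S, the K_4 on S has C(4, 2) = 6 edges. P[all 6 edges red] = (1/2)^6, and likewise for blue, so P[monochromatic] = 2·(1/2)^6 = 2^{1 − 6} = 1/32.
Summing: E[X] = C(10, 4) · 2^{1 − 6} = 210 · 1/32 = 105/16.
Numerically: E[X] ≈ 6.562500.

E[X] = C(10,4)·2^(1−C(4,2)) = 105/16 ≈ 6.562500.


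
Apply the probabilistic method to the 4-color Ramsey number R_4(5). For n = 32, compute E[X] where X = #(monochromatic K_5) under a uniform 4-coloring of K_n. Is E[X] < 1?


E[X] = C(32, 5) · 4^{1 − 10} = 201376 · 4^{−9} = 201376/262144.
As a reduced fraction: E[X] = 6293/8192 ≈ 0.7682.
Is E[X] < 1? YES.
Since E[X] < 1, there exists a 4-coloring of K_{32} with no monochromatic K_5; hence R_4(5) > 32.

E[X] = 6293/8192 ≈ 0.7682; E[X] < 1, so R_4(5) > 32.


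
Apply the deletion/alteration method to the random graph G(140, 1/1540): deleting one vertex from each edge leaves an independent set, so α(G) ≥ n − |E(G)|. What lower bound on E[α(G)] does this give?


E[|E(G)|] = C(140, 2)·p = 9730 · (1/1540) = 139/22.
E[α(G)] ≥ n − E[|E(G)|] = 140 − 139/22 = 2941/22.
Numerically: ≈ 133.681818.
(This is only a lower bound; the true E[α(G)] may be larger.)

E[α(G)] ≥ 2941/22 ≈ 133.681818.


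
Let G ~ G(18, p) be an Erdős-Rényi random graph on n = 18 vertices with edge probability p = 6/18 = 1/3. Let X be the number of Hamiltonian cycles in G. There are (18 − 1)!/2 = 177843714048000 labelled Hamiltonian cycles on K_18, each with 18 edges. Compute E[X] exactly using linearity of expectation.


K_18 has (18 − 1)!/2 = 177843714048000 labelled Hamiltonian cycles.
For each such Hamiltonian cycle H, let X_H = 1 if all 18 edges of H are present in G. Then P[X_H = 1] = p^{18} = (1/3)^{18} = 1/387420489.
By linearity: E[X] = Σ_H E[X_H] = 177843714048000 · p^{18} = 177843714048000 · 1/387420489 = 243955712000/531441.
Numerically: E[X] ≈ 4.5905e+05.

E[X] = 177843714048000 · (1/3)^{18} = 243955712000/531441 ≈ 4.5905e+05.


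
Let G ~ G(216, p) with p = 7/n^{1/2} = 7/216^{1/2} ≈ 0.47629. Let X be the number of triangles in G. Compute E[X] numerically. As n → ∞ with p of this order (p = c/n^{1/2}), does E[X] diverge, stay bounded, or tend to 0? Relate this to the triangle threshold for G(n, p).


Number of potential triangles: C(216, 3) = 1656360.
Each occurs with probability p³ ≈ (0.47629)³ ≈ 1.0804719e-01.
By linearity: E[X] = C(216, 3)·p³ ≈ 1656360 · 1.0804719e-01 ≈ 178965.05052.
Since α = 1/2 < 1, p = c/n^{1/2} ≫ 1/n is above the triangle threshold p ~ 1/n. Asymptotically E[X] ~ (c³/6)·n^{3(1−α)} = (7³/6)·n^{1.5} → ∞; triangles are abundant w.h.p.

E[X] ≈ 178965.05052; in regime p = Θ(1/n^{1/2}) E[X] diverges (above the triangle threshold p ~ 1/n).


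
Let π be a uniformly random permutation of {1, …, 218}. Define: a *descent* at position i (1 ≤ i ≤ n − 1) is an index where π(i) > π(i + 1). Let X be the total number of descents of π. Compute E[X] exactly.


Write X = Σ X_I over i = 1, …, 217, with X_I the indicator of one descent.
There are 217 indicators.
For each fixed i, the pair (π(i), π(i+1)) is a uniformly random ordered pair of distinct values from {1, …, 218}; by symmetry P[π(i) > π(i+1)] = 1/2.
By linearity: E[X] = 217 · (1/2) = (218 − 1) · (1/2) = 217/2 ≈ 108.500.

E[X] = 217/2 = 108.500.


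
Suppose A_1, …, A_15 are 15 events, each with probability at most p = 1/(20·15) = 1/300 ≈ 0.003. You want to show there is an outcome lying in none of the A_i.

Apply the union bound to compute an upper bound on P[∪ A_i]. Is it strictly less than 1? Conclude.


Union bound: P[∪_{i=1}^{15} A_i] ≤ Σ_i P[A_i] ≤ 15·p = 15·(1/300) = 1/20.
Numerically: 1/20 ≈ 0.050.
Is 1/20 < 1? YES.
Since P[∪ A_i] ≤ 1/20 < 1, the complement has P[∩ A_i^c] ≥ 1 − 1/20 = 19/20 > 0, so some outcome avoids every A_i.

15·p = 1/20 ≈ 0.050; existence CERTIFIED by the union bound.


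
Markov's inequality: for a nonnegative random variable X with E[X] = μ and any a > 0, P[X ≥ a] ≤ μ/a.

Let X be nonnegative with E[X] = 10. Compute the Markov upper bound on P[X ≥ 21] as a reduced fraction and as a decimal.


μ = E[X] = 10, a = 21.
Markov: P[X ≥ 21] ≤ μ/a = (10)/21 = 10/21.
Numerically: ≈ 0.47619.
(Since a = 21 > μ = 10.00000, the bound 10/21 is < 1 and informative.)

P[X ≥ 21] ≤ 10/21 ≈ 0.47619.


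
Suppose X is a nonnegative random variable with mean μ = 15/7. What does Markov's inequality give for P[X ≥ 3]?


μ = E[X] = 15/7, a = 3.
Markov: P[X ≥ 3] ≤ μ/a = (15/7)/3 = 5/7.
Numerically: ≈ 0.714.
(Since a = 3 > μ = 2.143, the bound 5/7 is < 1 and informative.)

P[X ≥ 3] ≤ 5/7 ≈ 0.714.


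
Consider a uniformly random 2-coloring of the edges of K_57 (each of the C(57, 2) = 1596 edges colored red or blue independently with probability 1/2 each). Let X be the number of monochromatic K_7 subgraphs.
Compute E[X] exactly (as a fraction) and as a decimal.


Let X = Σ_S X_S over the C(57, 7) = 264385836 subsets S of size 7, where X_S = 1 if the K_7 on S is monochromatic.
For a fixed S, the K_7 on S has C(7, 2) = 21 edges. P[all 21 edges red] = (1/2)^21, and likewise for blue, so P[monochromatic] = 2·(1/2)^21 = 2^{1 − 21} = 1/1048576.
Summing: E[X] = C(57, 7) · 2^{1 − 21} = 264385836 · 1/1048576 = 66096459/262144.
Numerically: E[X] ≈ 252.138.

E[X] = C(57,7)·2^(1−C(7,2)) = 66096459/262144 ≈ 252.138.


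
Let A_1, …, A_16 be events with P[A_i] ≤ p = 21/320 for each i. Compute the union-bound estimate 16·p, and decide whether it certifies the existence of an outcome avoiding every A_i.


Union bound: P[∪_{i=1}^{16} A_i] ≤ Σ_i P[A_i] ≤ 16·p = 16·(21/320) = 21/20.
Numerically: 21/20 ≈ 1.050.
Is 21/20 < 1? NO.
Since the bound 21/20 is ≥ 1, the union bound is uninformative here; it does NOT by itself certify existence.

16·p = 21/20 ≈ 1.050; existence NOT certified by the union bound.


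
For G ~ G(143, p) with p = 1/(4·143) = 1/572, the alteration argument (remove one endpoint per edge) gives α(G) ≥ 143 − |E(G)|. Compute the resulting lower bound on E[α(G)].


E[|E(G)|] = C(143, 2)·p = 10153 · (1/572) = 71/4.
E[α(G)] ≥ n − E[|E(G)|] = 143 − 71/4 = 501/4.
Numerically: ≈ 125.250.
(This is only a lower bound; the true E[α(G)] may be larger.)

E[α(G)] ≥ 501/4 ≈ 125.250.


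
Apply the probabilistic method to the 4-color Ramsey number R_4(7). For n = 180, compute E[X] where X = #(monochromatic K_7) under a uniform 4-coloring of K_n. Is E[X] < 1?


E[X] = C(180, 7) · 4^{1 − 21} = 1079414463600 · 4^{−20} = 1079414463600/1099511627776.
As a reduced fraction: E[X] = 67463403975/68719476736 ≈ 0.981722.
Is E[X] < 1? YES.
Since E[X] < 1, there exists a 4-coloring of K_{180} with no monochromatic K_7; hence R_4(7) > 180.

E[X] = 67463403975/68719476736 ≈ 0.981722; E[X] < 1, so R_4(7) > 180.


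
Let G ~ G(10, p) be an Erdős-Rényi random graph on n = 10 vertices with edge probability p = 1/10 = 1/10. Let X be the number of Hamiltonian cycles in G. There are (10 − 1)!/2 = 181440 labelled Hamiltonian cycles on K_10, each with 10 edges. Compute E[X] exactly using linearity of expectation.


K_10 has (10 − 1)!/2 = 181440 labelled Hamiltonian cycles.
For each such Hamiltonian cycle H, let X_H = 1 if all 10 edges of H are present in G. Then P[X_H = 1] = p^{10} = (1/10)^{10} = 1/10000000000.
By linearity: E[X] = Σ_H E[X_H] = 181440 · p^{10} = 181440 · 1/10000000000 = 567/31250000.
Numerically: E[X] ≈ 1.8144e-05.

E[X] = 181440 · (1/10)^{10} = 567/31250000 ≈ 1.8144e-05.


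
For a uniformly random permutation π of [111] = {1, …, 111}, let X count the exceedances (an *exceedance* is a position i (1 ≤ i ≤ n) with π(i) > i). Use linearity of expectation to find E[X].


Write X = Σ_{i=1}^{111} X_i, where X_i = 1_{π(i) > i}.
For each fixed i, π(i) is uniform over {1, …, 111} (marginal of a uniform permutation), so P[π(i) > i] = (n − i)/n. Summing: Σ_{i=1}^{111} (n − i)/n = (0 + 1 + … + 110)/111 = 111(111 − 1)/(2·111) = (111 − 1)/2.
Hence E[X] = Σ_{i=1}^{111} (111 − i)/111 = 55 ≈ 55.000000.

E[X] = 55 = 55.000000.


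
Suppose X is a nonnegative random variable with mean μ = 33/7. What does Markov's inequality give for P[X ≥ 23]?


μ = E[X] = 33/7, a = 23.
Markov: P[X ≥ 23] ≤ μ/a = (33/7)/23 = 33/161.
Numerically: ≈ 0.20497.
(Since a = 23 > μ = 4.71429, the bound 33/161 is < 1 and informative.)

P[X ≥ 23] ≤ 33/161 ≈ 0.20497.


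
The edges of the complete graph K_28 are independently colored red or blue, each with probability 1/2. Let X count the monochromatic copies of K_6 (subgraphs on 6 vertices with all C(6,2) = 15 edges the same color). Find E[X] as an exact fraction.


Let X = Σ_S X_S over the C(28, 6) = 376740 subsets S of size 6, where X_S = 1 if the K_6 on S is monochromatic.
For a fixed S, the K_6 on S has C(6, 2) = 15 edges. P[all 15 edges red] = (1/2)^15, and likewise for blue, so P[monochromatic] = 2·(1/2)^15 = 2^{1 − 15} = 1/16384.
By linearity: E[X] = C(28, 6) · 2^{1 − 15} = 376740 · 1/16384 = 94185/4096.
Numerically: E[X] ≈ 22.9944.

E[X] = C(28,6)·2^(1−C(6,2)) = 94185/4096 ≈ 22.9944.


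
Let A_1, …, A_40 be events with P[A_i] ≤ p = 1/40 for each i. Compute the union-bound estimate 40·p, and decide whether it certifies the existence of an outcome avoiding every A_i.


Union bound: P[∪_{i=1}^{40} A_i] ≤ Σ_i P[A_i] ≤ 40·p = 40·(1/40) = 1.
Numerically: 1 ≈ 1.000.
Is 1 < 1? NO.
Since the bound 1 is ≥ 1, the union bound is uninformative here; it does NOT by itself certify existence.

40·p = 1 ≈ 1.000; existence NOT certified by the union bound.


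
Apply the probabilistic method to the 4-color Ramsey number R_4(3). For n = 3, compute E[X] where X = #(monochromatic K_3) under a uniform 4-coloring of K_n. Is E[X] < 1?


E[X] = C(3, 3) · 4^{1 − 3} = 1 · 4^{−2} = 1/16.
As a reduced fraction: E[X] = 1/16 ≈ 0.0625000.
Is E[X] < 1? YES.
Since E[X] < 1, there exists a 4-coloring of K_{3} with no monochromatic K_3; hence R_4(3) > 3.

E[X] = 1/16 ≈ 0.0625000; E[X] < 1, so R_4(3) > 3.


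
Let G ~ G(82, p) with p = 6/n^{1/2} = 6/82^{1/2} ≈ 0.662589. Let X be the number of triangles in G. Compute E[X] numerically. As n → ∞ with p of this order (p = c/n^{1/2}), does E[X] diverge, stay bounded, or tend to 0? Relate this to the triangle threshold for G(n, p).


Number of potential triangles: C(82, 3) = 88560.
Each occurs with probability p³ ≈ (0.662589)³ ≈ 2.90892800e-01.
By linearity: E[X] = C(82, 3)·p³ ≈ 88560 · 2.90892800e-01 ≈ 25761.466403.
Since α = 1/2 < 1, p = c/n^{1/2} ≫ 1/n is above the triangle threshold p ~ 1/n. Asymptotically E[X] ~ (c³/6)·n^{3(1−α)} = (6³/6)·n^{1.5} → ∞; triangles are abundant w.h.p.

E[X] ≈ 25761.466403; in regime p = Θ(1/n^{1/2}) E[X] diverges (above the triangle threshold p ~ 1/n).


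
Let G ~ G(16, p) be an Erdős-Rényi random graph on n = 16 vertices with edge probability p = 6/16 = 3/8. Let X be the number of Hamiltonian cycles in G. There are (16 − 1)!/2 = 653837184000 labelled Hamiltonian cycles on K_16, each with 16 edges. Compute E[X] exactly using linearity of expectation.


K_16 has (16 − 1)!/2 = 653837184000 labelled Hamiltonian cycles.
For each such Hamiltonian cycle H, let X_H = 1 if all 16 edges of H are present in G. Then P[X_H = 1] = p^{16} = (3/8)^{16} = 43046721/281474976710656.
By linearity: E[X] = Σ_H E[X_H] = 653837184000 · p^{16} = 653837184000 · 43046721/281474976710656 = 27485885585032875/274877906944.
Numerically: E[X] ≈ 99993.1.

E[X] = 653837184000 · (3/8)^{16} = 27485885585032875/274877906944 ≈ 99993.1.


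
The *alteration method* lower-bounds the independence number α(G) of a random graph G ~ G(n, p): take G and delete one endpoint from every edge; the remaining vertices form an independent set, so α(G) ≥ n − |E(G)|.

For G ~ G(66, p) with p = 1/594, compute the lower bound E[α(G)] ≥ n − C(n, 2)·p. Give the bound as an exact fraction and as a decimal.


E[|E(G)|] = C(66, 2)·p = 2145 · (1/594) = 65/18.
E[α(G)] ≥ n − E[|E(G)|] = 66 − 65/18 = 1123/18.
Numerically: ≈ 62.3889.
(This is only a lower bound; the true E[α(G)] may be larger.)

E[α(G)] ≥ 1123/18 ≈ 62.3889.


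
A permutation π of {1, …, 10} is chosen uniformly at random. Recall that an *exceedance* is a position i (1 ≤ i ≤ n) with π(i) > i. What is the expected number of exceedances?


Write X = Σ_{i=1}^{10} X_i, where X_i = 1_{π(i) > i}.
For each fixed i, π(i) is uniform over {1, …, 10} (marginal of a uniform permutation), so P[π(i) > i] = (n − i)/n. Summing: Σ_{i=1}^{10} (n − i)/n = (0 + 1 + … + 9)/10 = 10(10 − 1)/(2·10) = (10 − 1)/2.
Hence E[X] = Σ_{i=1}^{10} (10 − i)/10 = 9/2 ≈ 4.500.

E[X] = 9/2 = 4.500.


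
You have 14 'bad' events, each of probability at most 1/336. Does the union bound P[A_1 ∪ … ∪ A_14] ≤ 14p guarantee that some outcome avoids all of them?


Union bound: P[∪_{i=1}^{14} A_i] ≤ Σ_i P[A_i] ≤ 14·p = 14·(1/336) = 1/24.
Numerically: 1/24 ≈ 0.041667.
Is 1/24 < 1? YES.
Since P[∪ A_i] ≤ 1/24 < 1, the complement has P[∩ A_i^c] ≥ 1 − 1/24 = 23/24 > 0, so some outcome avoids every A_i.

14·p = 1/24 ≈ 0.041667; existence CERTIFIED by the union bound.


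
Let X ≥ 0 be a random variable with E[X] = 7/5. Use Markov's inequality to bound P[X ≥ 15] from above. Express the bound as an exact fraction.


μ = E[X] = 7/5, a = 15.
Markov: P[X ≥ 15] ≤ μ/a = (7/5)/15 = 7/75.
Numerically: ≈ 0.093333.
(Since a = 15 > μ = 1.400000, the bound 7/75 is < 1 and informative.)

P[X ≥ 15] ≤ 7/75 ≈ 0.093333.


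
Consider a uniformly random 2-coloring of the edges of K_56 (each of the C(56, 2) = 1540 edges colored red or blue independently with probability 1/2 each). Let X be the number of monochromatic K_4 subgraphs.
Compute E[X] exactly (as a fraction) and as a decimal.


Let X = Σ_S X_S over the C(56, 4) = 367290 subsets S of size 4, where X_S = 1 if the K_4 on S is monochromatic.
For a fixed S, the K_4 on S has C(4, 2) = 6 edges. P[all 6 edges red] = (1/2)^6, and likewise for blue, so P[monochromatic] = 2·(1/2)^6 = 2^{1 − 6} = 1/32.
Summing: E[X] = C(56, 4) · 2^{1 − 6} = 367290 · 1/32 = 183645/16.
Numerically: E[X] ≈ 11477.812.

E[X] = C(56,4)·2^(1−C(4,2)) = 183645/16 ≈ 11477.812.


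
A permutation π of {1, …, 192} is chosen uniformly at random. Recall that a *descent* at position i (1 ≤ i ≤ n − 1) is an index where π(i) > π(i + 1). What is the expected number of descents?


Write X = Σ X_I over i = 1, …, 191, with X_I the indicator of one descent.
There are 191 indicators.
For each fixed i, the pair (π(i), π(i+1)) is a uniformly random ordered pair of distinct values from {1, …, 192}; by symmetry P[π(i) > π(i+1)] = 1/2.
By linearity: E[X] = 191 · (1/2) = (192 − 1) · (1/2) = 191/2 ≈ 95.500000.

E[X] = 191/2 = 95.500000.


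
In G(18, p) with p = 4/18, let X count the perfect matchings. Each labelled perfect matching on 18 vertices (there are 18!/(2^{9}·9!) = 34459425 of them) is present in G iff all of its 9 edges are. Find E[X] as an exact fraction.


K_18 has 18!/(2^{9}·9!) = 34459425 labelled perfect matchings.
For each such perfect matching H, let X_H = 1 if all 9 edges of H are present in G. Then P[X_H = 1] = p^{9} = (2/9)^{9} = 512/387420489.
By linearity of expectation: E[X] = Σ_H E[X_H] = 34459425 · p^{9} = 34459425 · 512/387420489 = 217817600/4782969.
Numerically: E[X] ≈ 45.54.

E[X] = 34459425 · (2/9)^{9} = 217817600/4782969 ≈ 45.54.


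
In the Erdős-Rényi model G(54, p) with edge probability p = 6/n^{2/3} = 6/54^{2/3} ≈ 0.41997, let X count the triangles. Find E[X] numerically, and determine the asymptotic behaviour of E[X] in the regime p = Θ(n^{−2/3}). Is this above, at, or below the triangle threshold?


Number of potential triangles: C(54, 3) = 24804.
Each occurs with probability p³ ≈ (0.41997)³ ≈ 7.4074074e-02.
By linearity: E[X] = C(54, 3)·p³ ≈ 24804 · 7.4074074e-02 ≈ 1837.33333.
Since α = 2/3 < 1, p = c/n^{2/3} ≫ 1/n is above the triangle threshold p ~ 1/n. Asymptotically E[X] ~ (c³/6)·n^{3(1−α)} = (6³/6)·n^{1} → ∞; triangles are abundant w.h.p.

E[X] ≈ 1837.33333; in regime p = Θ(1/n^{2/3}) E[X] diverges (above the triangle threshold p ~ 1/n).


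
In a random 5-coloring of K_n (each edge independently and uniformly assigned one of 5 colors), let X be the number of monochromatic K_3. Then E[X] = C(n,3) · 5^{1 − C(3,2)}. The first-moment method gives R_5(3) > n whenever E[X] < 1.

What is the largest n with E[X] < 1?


We need C(n, 3) · 5^{1 − 3} < 1, i.e. C(n, 3) < 5^{3 − 1} = 25.
Check values of n near the boundary:
  n = 4: C(4, 3) = 4; 4 < 25? YES
  n = 5: C(5, 3) = 10; 10 < 25? YES
  n = 6: C(6, 3) = 20; 20 < 25? YES
  n = 7: C(7, 3) = 35; 35 < 25? NO
  n = 8: C(8, 3) = 56; 56 < 25? NO
The largest n with C(n, 3) < 25 is n = 6 (where E[X] = 4/5 ≈ 0.80000). Hence R_5(3) > 6, i.e. R_5(3) ≥ 7.

Largest n = 6; hence R_5(3) > 6.


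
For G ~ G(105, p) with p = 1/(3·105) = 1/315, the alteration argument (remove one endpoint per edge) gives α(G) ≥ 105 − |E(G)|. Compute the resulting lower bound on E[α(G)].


E[|E(G)|] = C(105, 2)·p = 5460 · (1/315) = 52/3.
E[α(G)] ≥ n − E[|E(G)|] = 105 − 52/3 = 263/3.
Numerically: ≈ 87.667.
(This is only a lower bound; the true E[α(G)] may be larger.)

E[α(G)] ≥ 263/3 ≈ 87.667.


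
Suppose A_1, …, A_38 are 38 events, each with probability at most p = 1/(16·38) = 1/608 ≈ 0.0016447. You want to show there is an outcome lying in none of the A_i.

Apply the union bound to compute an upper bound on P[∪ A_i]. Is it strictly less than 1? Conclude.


Union bound: P[∪_{i=1}^{38} A_i] ≤ Σ_i P[A_i] ≤ 38·p = 38·(1/608) = 1/16.
Numerically: 1/16 ≈ 0.0625000.
Is 1/16 < 1? YES.
Since P[∪ A_i] ≤ 1/16 < 1, the complement has P[∩ A_i^c] ≥ 1 − 1/16 = 15/16 > 0, so some outcome avoids every A_i.

38·p = 1/16 ≈ 0.0625000; existence CERTIFIED by the union bound.


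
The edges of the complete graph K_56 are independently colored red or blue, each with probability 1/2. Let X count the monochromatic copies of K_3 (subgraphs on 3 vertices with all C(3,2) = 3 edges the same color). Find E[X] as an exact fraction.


Let X = Σ_S X_S over the C(56, 3) = 27720 subsets S of size 3, where X_S = 1 if the K_3 on S is monochromatic.
For a fixed S, the K_3 on S has C(3, 2) = 3 edges. P[all 3 edges red] = (1/2)^3, and likewise for blue, so P[monochromatic] = 2·(1/2)^3 = 2^{1 − 3} = 1/4.
Summing: E[X] = C(56, 3) · 2^{1 − 3} = 27720 · 1/4 = 6930.
Numerically: E[X] ≈ 6930.000.

E[X] = C(56,3)·2^(1−C(3,2)) = 6930 ≈ 6930.000.


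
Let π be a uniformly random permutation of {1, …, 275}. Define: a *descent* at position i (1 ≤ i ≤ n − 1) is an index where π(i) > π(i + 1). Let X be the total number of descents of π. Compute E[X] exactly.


Write X = Σ X_I over i = 1, …, 274, with X_I the indicator of one descent.
There are 274 indicators.
For each fixed i, the pair (π(i), π(i+1)) is a uniformly random ordered pair of distinct values from {1, …, 275}; by symmetry P[π(i) > π(i+1)] = 1/2.
By linearity: E[X] = 274 · (1/2) = (275 − 1) · (1/2) = 137 ≈ 137.000.

E[X] = 137 = 137.000.


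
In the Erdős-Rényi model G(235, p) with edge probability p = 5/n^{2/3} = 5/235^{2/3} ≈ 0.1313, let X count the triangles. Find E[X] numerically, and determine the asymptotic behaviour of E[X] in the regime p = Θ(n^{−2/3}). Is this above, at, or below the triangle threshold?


Number of potential triangles: C(235, 3) = 2135445.
Each occurs with probability p³ ≈ (0.1313)³ ≈ 2.263468e-03.
By linearity: E[X] = C(235, 3)·p³ ≈ 2135445 · 2.263468e-03 ≈ 4833.5106.
Since α = 2/3 < 1, p = c/n^{2/3} ≫ 1/n is above the triangle threshold p ~ 1/n. Asymptotically E[X] ~ (c³/6)·n^{3(1−α)} = (5³/6)·n^{1} → ∞; triangles are abundant w.h.p.

E[X] ≈ 4833.5106; in regime p = Θ(1/n^{2/3}) E[X] diverges (above the triangle threshold p ~ 1/n).


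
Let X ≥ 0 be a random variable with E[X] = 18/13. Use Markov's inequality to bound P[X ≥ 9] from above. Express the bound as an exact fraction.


μ = E[X] = 18/13, a = 9.
Markov: P[X ≥ 9] ≤ μ/a = (18/13)/9 = 2/13.
Numerically: ≈ 0.154.
(Since a = 9 > μ = 1.385, the bound 2/13 is < 1 and informative.)

P[X ≥ 9] ≤ 2/13 ≈ 0.154.


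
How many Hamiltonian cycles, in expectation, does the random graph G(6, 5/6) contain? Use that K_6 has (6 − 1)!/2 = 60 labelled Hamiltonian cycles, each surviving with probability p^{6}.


K_6 has (6 − 1)!/2 = 60 labelled Hamiltonian cycles.
For each such Hamiltonian cycle H, let X_H = 1 if all 6 edges of H are present in G. Then P[X_H = 1] = p^{6} = (5/6)^{6} = 15625/46656.
By linearity: E[X] = Σ_H E[X_H] = 60 · p^{6} = 60 · 15625/46656 = 78125/3888.
Numerically: E[X] ≈ 20.1.

E[X] = 60 · (5/6)^{6} = 78125/3888 ≈ 20.1.


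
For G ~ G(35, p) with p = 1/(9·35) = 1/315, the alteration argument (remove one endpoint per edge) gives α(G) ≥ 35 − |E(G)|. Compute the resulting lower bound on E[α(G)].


E[|E(G)|] = C(35, 2)·p = 595 · (1/315) = 17/9.
E[α(G)] ≥ n − E[|E(G)|] = 35 − 17/9 = 298/9.
Numerically: ≈ 33.111.
(This is only a lower bound; the true E[α(G)] may be larger.)

E[α(G)] ≥ 298/9 ≈ 33.111.


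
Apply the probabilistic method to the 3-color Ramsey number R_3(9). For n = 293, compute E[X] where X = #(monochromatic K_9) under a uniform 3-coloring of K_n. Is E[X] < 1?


E[X] = C(293, 9) · 3^{1 − 36} = 38740172144007620 · 3^{−35} = 38740172144007620/50031545098999707.
As a reduced fraction: E[X] = 38740172144007620/50031545098999707 ≈ 0.774.
Is E[X] < 1? YES.
Since E[X] < 1, there exists a 3-coloring of K_{293} with no monochromatic K_9; hence R_3(9) > 293.

E[X] = 38740172144007620/50031545098999707 ≈ 0.774; E[X] < 1, so R_3(9) > 293.


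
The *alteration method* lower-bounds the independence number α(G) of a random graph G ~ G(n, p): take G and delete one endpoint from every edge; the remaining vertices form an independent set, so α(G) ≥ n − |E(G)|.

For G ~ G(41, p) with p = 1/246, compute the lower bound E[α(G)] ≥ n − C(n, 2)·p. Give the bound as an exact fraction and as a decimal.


E[|E(G)|] = C(41, 2)·p = 820 · (1/246) = 10/3.
E[α(G)] ≥ n − E[|E(G)|] = 41 − 10/3 = 113/3.
Numerically: ≈ 37.6667.
(This is only a lower bound; the true E[α(G)] may be larger.)

E[α(G)] ≥ 113/3 ≈ 37.6667.


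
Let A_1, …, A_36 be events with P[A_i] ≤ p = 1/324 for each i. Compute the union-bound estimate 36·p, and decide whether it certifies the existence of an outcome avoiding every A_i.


Union bound: P[∪_{i=1}^{36} A_i] ≤ Σ_i P[A_i] ≤ 36·p = 36·(1/324) = 1/9.
Numerically: 1/9 ≈ 0.11111.
Is 1/9 < 1? YES.
Since P[∪ A_i] ≤ 1/9 < 1, the complement has P[∩ A_i^c] ≥ 1 − 1/9 = 8/9 > 0, so some outcome avoids every A_i.

36·p = 1/9 ≈ 0.11111; existence CERTIFIED by the union bound.


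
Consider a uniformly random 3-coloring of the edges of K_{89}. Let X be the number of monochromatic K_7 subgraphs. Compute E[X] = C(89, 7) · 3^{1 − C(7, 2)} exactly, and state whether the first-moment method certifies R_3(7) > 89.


E[X] = C(89, 7) · 3^{1 − 21} = 6890268572 · 3^{−20} = 6890268572/3486784401.
As a reduced fraction: E[X] = 6890268572/3486784401 ≈ 1.976110.
Is E[X] < 1? NO.
Since E[X] ≥ 1, the first-moment bound is inconclusive at n = 89; it does NOT by itself certify R_3(7) > 89.

E[X] = 6890268572/3486784401 ≈ 1.976110; E[X] ≥ 1; first-moment method inconclusive here.


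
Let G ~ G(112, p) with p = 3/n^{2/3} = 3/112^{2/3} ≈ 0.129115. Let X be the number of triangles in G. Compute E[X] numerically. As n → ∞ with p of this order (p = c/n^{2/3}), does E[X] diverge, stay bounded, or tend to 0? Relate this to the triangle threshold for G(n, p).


Number of potential triangles: C(112, 3) = 227920.
Each occurs with probability p³ ≈ (0.129115)³ ≈ 2.15242347e-03.
By linearity: E[X] = C(112, 3)·p³ ≈ 227920 · 2.15242347e-03 ≈ 490.580357.
Since α = 2/3 < 1, p = c/n^{2/3} ≫ 1/n is above the triangle threshold p ~ 1/n. Asymptotically E[X] ~ (c³/6)·n^{3(1−α)} = (3³/6)·n^{1} → ∞; triangles are abundant w.h.p.

E[X] ≈ 490.580357; in regime p = Θ(1/n^{2/3}) E[X] diverges (above the triangle threshold p ~ 1/n).


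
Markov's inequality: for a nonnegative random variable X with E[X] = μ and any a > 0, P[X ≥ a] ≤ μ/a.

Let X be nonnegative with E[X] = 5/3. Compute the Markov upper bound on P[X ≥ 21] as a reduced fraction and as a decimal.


μ = E[X] = 5/3, a = 21.
Markov: P[X ≥ 21] ≤ μ/a = (5/3)/21 = 5/63.
Numerically: ≈ 0.0794.
(Since a = 21 > μ = 1.6667, the bound 5/63 is < 1 and informative.)

P[X ≥ 21] ≤ 5/63 ≈ 0.0794.


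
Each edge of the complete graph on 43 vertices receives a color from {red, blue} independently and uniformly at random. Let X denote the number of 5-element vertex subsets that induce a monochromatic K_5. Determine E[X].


Let X = Σ_S X_S over the C(43, 5) = 962598 subsets S of size 5, where X_S = 1 if the K_5 on S is monochromatic.
For a fixed S, the K_5 on S has C(5, 2) = 10 edges. P[all 10 edges red] = (1/2)^10, and likewise for blue, so P[monochromatic] = 2·(1/2)^10 = 2^{1 − 10} = 1/512.
By linearity of expectation: E[X] = C(43, 5) · 2^{1 − 10} = 962598 · 1/512 = 481299/256.
Numerically: E[X] ≈ 1880.0742.

E[X] = C(43,5)·2^(1−C(5,2)) = 481299/256 ≈ 1880.0742.


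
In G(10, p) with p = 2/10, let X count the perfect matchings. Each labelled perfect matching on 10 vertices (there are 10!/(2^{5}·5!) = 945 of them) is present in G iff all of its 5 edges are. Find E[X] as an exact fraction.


K_10 has 10!/(2^{5}·5!) = 945 labelled perfect matchings.
For each such perfect matching H, let X_H = 1 if all 5 edges of H are present in G. Then P[X_H = 1] = p^{5} = (1/5)^{5} = 1/3125.
By linearity: E[X] = Σ_H E[X_H] = 945 · p^{5} = 945 · 1/3125 = 189/625.
Numerically: E[X] ≈ 0.3024.

E[X] = 945 · (1/5)^{5} = 189/625 ≈ 0.3024.


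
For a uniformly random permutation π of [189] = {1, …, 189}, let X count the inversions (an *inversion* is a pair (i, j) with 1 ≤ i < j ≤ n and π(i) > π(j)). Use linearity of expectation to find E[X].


Write X = Σ X_I over the C(189, 2) = 17766 pairs i < j, with X_I the indicator of one inversion.
There are 17766 indicators.
For each fixed pair i < j, the values π(i) and π(j) are two distinct elements of {1, …, 189} in uniformly random order; by symmetry P[π(i) > π(j)] = 1/2.
By linearity: E[X] = 17766 · (1/2) = C(189, 2) · (1/2) = 17766/2 = 8883 ≈ 8883.0000.

E[X] = 8883 = 8883.0000.


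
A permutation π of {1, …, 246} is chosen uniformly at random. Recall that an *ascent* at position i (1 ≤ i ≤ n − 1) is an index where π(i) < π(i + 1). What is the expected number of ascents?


Write X = Σ X_I over i = 1, …, 245, with X_I the indicator of one ascent.
There are 245 indicators.
For each fixed i, the pair (π(i), π(i+1)) is a uniformly random ordered pair of distinct values from {1, …, 246}; by symmetry P[π(i) < π(i+1)] = 1/2.
By linearity: E[X] = 245 · (1/2) = (246 − 1) · (1/2) = 245/2 ≈ 122.50000.

E[X] = 245/2 = 122.50000.


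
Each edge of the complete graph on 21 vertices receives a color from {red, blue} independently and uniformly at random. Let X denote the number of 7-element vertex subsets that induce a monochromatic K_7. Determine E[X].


Let X = Σ_S X_S over the C(21, 7) = 116280 subsets S of size 7, where X_S = 1 if the K_7 on S is monochromatic.
For a fixed S, the K_7 on S has C(7, 2) = 21 edges. P[all 21 edges red] = (1/2)^21, and likewise for blue, so P[monochromatic] = 2·(1/2)^21 = 2^{1 − 21} = 1/1048576.
By linearity: E[X] = C(21, 7) · 2^{1 − 21} = 116280 · 1/1048576 = 14535/131072.
Numerically: E[X] ≈ 0.1109.

E[X] = C(21,7)·2^(1−C(7,2)) = 14535/131072 ≈ 0.1109.


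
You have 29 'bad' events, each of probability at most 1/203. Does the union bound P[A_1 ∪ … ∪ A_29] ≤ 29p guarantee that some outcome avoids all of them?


Union bound: P[∪_{i=1}^{29} A_i] ≤ Σ_i P[A_i] ≤ 29·p = 29·(1/203) = 1/7.
Numerically: 1/7 ≈ 0.1429.
Is 1/7 < 1? YES.
Since P[∪ A_i] ≤ 1/7 < 1, the complement has P[∩ A_i^c] ≥ 1 − 1/7 = 6/7 > 0, so some outcome avoids every A_i.

29·p = 1/7 ≈ 0.1429; existence CERTIFIED by the union bound.
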